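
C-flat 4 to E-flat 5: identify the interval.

C to E spans three letter names (C-D-E), plus an octave: a tenth.
The major tenth spans 16 semitones, and Cb4 to Eb5 is exactly 16 semitones — so this is a major tenth.
(Equivalently, a compound major third: a major third plus an octave.)

major tenth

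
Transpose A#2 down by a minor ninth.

Counting two letter names plus an octave down from A lands on G.
Moving 13 semitones down from A#2 (the size of a minor ninth) reaches G##1.

G##1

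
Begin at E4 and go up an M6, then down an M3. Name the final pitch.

A4

A major sixth up from E4 is C#5.
A major third down from C#5 is A4.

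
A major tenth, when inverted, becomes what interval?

minor sixth

First reduce the compound major tenth to its simple form, a major third.
Inverted interval numbers add to nine, so a third pairs with a sixth (3 + 6 = 9).
Quality inverts too: major becomes minor. That makes the inversion a minor sixth.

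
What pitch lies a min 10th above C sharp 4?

E 5

The tenth's letter: C up three letter names plus an octave → E.
A minor tenth spans 15 semitones, so from C#4 the target pitch is E5.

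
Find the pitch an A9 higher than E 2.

F-double-sharp 3

Two letters up from E (plus an octave) reaches F.
An augmented ninth spans 15 semitones, so from E2 the target pitch is F##3.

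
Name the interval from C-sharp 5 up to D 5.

minor second

C to D spans two letter names (C-D): a second.
C#5 to D5 is 1 semitone, a half step short of the major second (2), so this is minor.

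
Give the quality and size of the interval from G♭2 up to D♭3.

perfect fifth

G to D spans five letter names (G-A-B-C-D), so the interval is some kind of fifth.
The perfect fifth spans 7 semitones, and Gb2 to Db3 is exactly 7 semitones — so this is a perfect fifth.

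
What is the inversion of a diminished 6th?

augmented third

The rule of nine gives the new number: 9 − 6 = 3, so a sixth becomes a third.
And diminished becomes augmented under inversion, so we get an augmented third.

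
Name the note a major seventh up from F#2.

E#3

The seventh takes the letter from F up to E.
A major seventh is 11 semitones; 11 semitones up from F#2 gives E#3.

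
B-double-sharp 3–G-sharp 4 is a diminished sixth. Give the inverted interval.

The rule of nine gives the new number: 9 − 6 = 3, so a sixth becomes a third.
The quality also flips — diminished becomes augmented — giving an augmented third.

A3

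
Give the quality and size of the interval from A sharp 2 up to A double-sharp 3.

augmented 8th

A to A is the same letter name, plus an octave, so the interval is some kind of octave.
The perfect octave is 12 semitones; here we have 13, one semitone wider: augmented.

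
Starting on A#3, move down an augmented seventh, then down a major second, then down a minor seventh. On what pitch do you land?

Down an augmented seventh from A#3: Bb2 (12 semitones down).
Bb2 down a major second → Ab2 (2 semitones).
A minor seventh down from Ab2 is Bb1.

Bb1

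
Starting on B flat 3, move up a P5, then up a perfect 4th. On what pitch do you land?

Bb3 up a perfect fifth → F4 (7 semitones).
A perfect fourth up from F4 is Bb4.

B flat 4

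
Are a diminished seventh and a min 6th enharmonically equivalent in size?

A diminished seventh spans 9 semitones; a minor sixth spans 8 semitones. They differ by 1.

No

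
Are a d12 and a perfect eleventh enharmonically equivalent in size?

No

A diminished twelfth is 18 semitones but a perfect eleventh is 17 semitones — different sizes.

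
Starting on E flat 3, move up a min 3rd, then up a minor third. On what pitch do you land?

B double-flat 3

Up a minor third from Eb3: Gb3 (3 semitones up).
A minor third up from Gb3 is Bbb3.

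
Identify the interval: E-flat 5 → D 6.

E to D spans seven letter names (E-F-G-A-B-C-D), so the interval is some kind of seventh.
The major seventh spans 11 semitones, and Eb5 to D6 is exactly 11 semitones — so this is a major seventh.

major seventh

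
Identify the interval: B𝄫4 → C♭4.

Descending from Bbb4 to Cb4 is the same interval as ascending Cb4 to Bbb4.
C to B spans seven letter names (C-D-E-F-G-A-B) — that makes it a seventh of some quality.
At 10 semitones, Cb4→Bbb4 falls one short of a major seventh: minor.

minor seventh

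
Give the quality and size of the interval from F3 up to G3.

major second

F to G spans two letter names (F-G), so the interval is some kind of second.
F3 to G3 is 2 semitones, matching the major second exactly, so the quality is major.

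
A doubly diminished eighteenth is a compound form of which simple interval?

Subtracting seven from the interval number removes an octave: 18 − 14 = 4.
So a doubly diminished eighteenth is 2 octaves plus a doubly diminished fourth. The quality is unchanged.

doubly diminished fourth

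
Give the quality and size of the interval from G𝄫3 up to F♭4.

G to F spans seven letter names (G-A-B-C-D-E-F), so the interval is some kind of seventh.
The major seventh spans 11 semitones, and Gbb3 to Fb4 is exactly 11 semitones — so this is a major seventh.

major seventh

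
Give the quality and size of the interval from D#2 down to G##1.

d5

Descending from D#2 to G##1 is the same interval as ascending G##1 to D#2.
G to D spans five letter names (G-A-B-C-D) — that makes it a fifth of some quality.
G##1 to D#2 spans 6 semitones — one semitone narrower than the perfect fifth (7) — giving a diminished fifth.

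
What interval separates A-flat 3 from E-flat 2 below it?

perfect eleventh

Descending from Ab3 to Eb2 is the same interval as ascending Eb2 to Ab3.
E to A spans four letter names (E-F-G-A), plus an octave — that makes it an eleventh of some quality.
Eb2 to Ab3 is 17 semitones, matching the perfect eleventh exactly, so the quality is perfect.
(Equivalently, a compound perfect fourth: a perfect fourth plus an octave.)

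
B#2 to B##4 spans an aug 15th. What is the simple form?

augmented octave

Each octave removed subtracts seven from the number: 15 − 7 = 8.
That makes an augmented fifteenth a compound augmented octave — an octave plus an augmented octave.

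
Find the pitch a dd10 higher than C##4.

Eb5

Three letters up from C (plus an octave) reaches E.
Moving 13 semitones up from C##4 (the size of a doubly diminished tenth) reaches Eb5.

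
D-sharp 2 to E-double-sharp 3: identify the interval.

D to E spans two letter names (D-E), plus an octave: a ninth.
A major ninth would be 14 semitones; D#2 to E##3 is 15, one semitone wider, so the interval is augmented.
(Equivalently, a compound augmented second: an augmented second plus an octave.)

augmented ninth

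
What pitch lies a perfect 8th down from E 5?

E 4

The letter stays E (same as the start), shifted an octave down.
A perfect octave spans 12 semitones, so from E5 the target pitch is E4.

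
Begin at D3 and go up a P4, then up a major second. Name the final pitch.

A perfect fourth up from D3 is G3.
G3 up a major second → A3 (2 semitones).

A3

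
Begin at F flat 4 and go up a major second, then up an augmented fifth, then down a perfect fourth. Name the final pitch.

A 4

Fb4 up a major second → Gb4 (2 semitones).
Up an augmented fifth from Gb4: D5 (8 semitones up).
Down a perfect fourth from D5: A4 (5 semitones down).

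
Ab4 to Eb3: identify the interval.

perfect eleventh

Descending from Ab4 to Eb3 is the same interval as ascending Eb3 to Ab4.
E to A spans four letter names (E-F-G-A), plus an octave: an eleventh.
Eb3 to Ab4 is 17 semitones, matching the perfect eleventh exactly, so the quality is perfect.
(Equivalently, a compound perfect fourth: a perfect fourth plus an octave.)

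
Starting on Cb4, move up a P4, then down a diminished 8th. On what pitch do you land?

Up a perfect fourth from Cb4: Fb4 (5 semitones up).
Down a diminished octave from Fb4: F3 (11 semitones down).

F3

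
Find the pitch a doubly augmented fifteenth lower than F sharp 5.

For a fifteenth the letter name doesn't change: still F, two octaves down.
Moving 26 semitones down from F#5 (the size of a doubly augmented fifteenth) reaches Fb3.

F flat 3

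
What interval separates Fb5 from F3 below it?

d15

Descending from Fb5 to F3 is the same interval as ascending F3 to Fb5.
F to F is the same letter name, plus 2 octaves, so the interval is some kind of fifteenth.
The perfect fifteenth is 24 semitones; here we have 23, one semitone narrower: diminished.
(Equivalently, a compound diminished octave: a diminished octave plus an octave.)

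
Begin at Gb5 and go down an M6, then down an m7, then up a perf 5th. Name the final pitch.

Gb4

A major sixth down from Gb5 is Bbb4.
A minor seventh down from Bbb4 is Cb4.
Up a perfect fifth from Cb4: Gb4 (7 semitones up).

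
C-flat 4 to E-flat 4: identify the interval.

C to E spans three letter names (C-D-E): a third.
The major third spans 4 semitones, and Cb4 to Eb4 is exactly 4 semitones — so this is a major third.

major third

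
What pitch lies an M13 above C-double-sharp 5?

Six letters up from C (plus an octave) reaches A.
A major thirteenth is 21 semitones; 21 semitones up from C##5 gives A##6.

A-double-sharp 6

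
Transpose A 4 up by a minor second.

The second takes the letter from A up to B.
Moving 1 semitone up from A4 (the size of a minor second) reaches Bb4.

B flat 4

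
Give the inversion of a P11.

First reduce the compound perfect eleventh to its simple form, a perfect fourth.
Inverted interval numbers add to nine, so a fourth pairs with a fifth (4 + 5 = 9).
And perfect stays perfect under inversion, so we get a perfect fifth.

perfect 5th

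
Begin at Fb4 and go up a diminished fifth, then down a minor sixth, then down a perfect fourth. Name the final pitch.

Bbb3

Fb4 up a diminished fifth → Cbb5 (6 semitones).
Cbb5 down a minor sixth → Ebb4 (8 semitones).
Ebb4 down a perfect fourth → Bbb3 (5 semitones).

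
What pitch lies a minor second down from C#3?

B#2

Two letter names down from C: B.
A minor second is 1 semitone; 1 semitone down from C#3 gives B#2.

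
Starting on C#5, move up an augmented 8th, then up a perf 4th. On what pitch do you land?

Up an augmented octave from C#5: C##6 (13 semitones up).
A perfect fourth up from C##6 is F##6.

F##6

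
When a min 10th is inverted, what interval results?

First reduce the compound minor tenth to its simple form, a minor third.
Interval numbers invert to sum to nine: 3 + 6 = 9, so a third inverts to a sixth.
Quality inverts too: minor becomes major. That makes the inversion a major sixth.

major sixth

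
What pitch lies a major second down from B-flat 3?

Two letter names down from B: A.
A major second is 2 semitones; 2 semitones down from Bb3 gives Ab3.

A-flat 3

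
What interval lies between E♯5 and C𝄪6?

E to C spans six letter names (E-F-G-A-B-C): a sixth.
Counting semitones, E#5→C##6 is 9, which is the major sixth.

major sixth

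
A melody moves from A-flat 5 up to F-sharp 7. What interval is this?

A13

A to F spans six letter names (A-B-C-D-E-F), plus an octave — that makes it a thirteenth of some quality.
The major thirteenth is 21 semitones; here we have 22, one semitone wider: augmented.
(Equivalently, a compound augmented sixth: an augmented sixth plus an octave.)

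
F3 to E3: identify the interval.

Descending from F3 to E3 is the same interval as ascending E3 to F3.
E to F spans two letter names (E-F), so the interval is some kind of second.
A major second would be 2 semitones, but E3 to F3 is 1 — one semitone narrower, making it a minor second.

m2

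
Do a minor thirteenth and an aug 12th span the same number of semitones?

Both span 20 semitones: a minor thirteenth and an augmented twelfth are the same chromatic distance.

Yes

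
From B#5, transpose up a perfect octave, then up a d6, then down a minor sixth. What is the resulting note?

A perfect octave up from B#5 is B#6.
A diminished sixth up from B#6 is G7.
G7 down a minor sixth → B6 (8 semitones).

B6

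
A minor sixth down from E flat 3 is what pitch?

G 2

The sixth takes the letter from E down to G.
A minor sixth is 8 semitones; 8 semitones down from Eb3 gives G2.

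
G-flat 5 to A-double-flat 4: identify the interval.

M7

Descending from Gb5 to Abb4 is the same interval as ascending Abb4 to Gb5.
A to G spans seven letter names (A-B-C-D-E-F-G) — that makes it a seventh of some quality.
Abb4 to Gb5 is 11 semitones, matching the major seventh exactly, so the quality is major.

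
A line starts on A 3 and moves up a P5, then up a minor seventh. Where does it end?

Up a perfect fifth from A3: E4 (7 semitones up).
Up a minor seventh from E4: D5 (10 semitones up).

D 5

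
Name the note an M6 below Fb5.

Abb4

Six letter names down from F: A.
A major sixth spans 9 semitones, so from Fb5 the target pitch is Abb4.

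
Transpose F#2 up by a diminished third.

Three letter names up from F: A.
A diminished third is 2 semitones; 2 semitones up from F#2 gives Ab2.

Ab2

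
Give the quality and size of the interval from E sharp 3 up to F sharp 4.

m9

E to F spans two letter names (E-F), plus an octave — that makes it a ninth of some quality.
A major ninth would be 14 semitones, but E#3 to F#4 is 13 — one semitone narrower, making it a minor ninth.
(Equivalently, a compound minor second: a minor second plus an octave.)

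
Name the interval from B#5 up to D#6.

B to D spans three letter names (B-C-D) — that makes it a third of some quality.
B#5 to D#6 is 3 semitones, a half step short of the major third (4), so this is minor.

minor third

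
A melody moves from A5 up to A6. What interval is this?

A to A is the same letter name, plus an octave — that makes it an octave of some quality.
Counting semitones, A5→A6 is 12, which is the perfect octave.

perfect 8th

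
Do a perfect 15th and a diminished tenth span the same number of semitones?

No

A perfect fifteenth spans 24 semitones; a diminished tenth spans 14 semitones. They differ by 10.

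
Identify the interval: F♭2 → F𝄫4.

F to F is the same letter name, plus 2 octaves: a fifteenth.
Fb2 to Fbb4 spans 23 semitones — one semitone narrower than the perfect fifteenth (24) — giving a diminished fifteenth.
(Equivalently, a compound diminished octave: a diminished octave plus an octave.)

diminished 15th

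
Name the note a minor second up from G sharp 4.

A 4

Counting two letter names up from G lands on A.
Moving 1 semitone up from G#4 (the size of a minor second) reaches A4.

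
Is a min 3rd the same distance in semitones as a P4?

No

A minor third spans 3 semitones; a perfect fourth spans 5 semitones. They differ by 2.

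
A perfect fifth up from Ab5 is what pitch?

Five letter names up from A: E.
Moving 7 semitones up from Ab5 (the size of a perfect fifth) reaches Eb6.

Eb6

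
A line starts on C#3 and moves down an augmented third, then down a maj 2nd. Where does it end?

Gb2

Down an augmented third from C#3: Ab2 (5 semitones down).
Down a major second from Ab2: Gb2 (2 semitones down).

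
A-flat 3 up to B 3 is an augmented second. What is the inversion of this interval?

Interval numbers invert to sum to nine: 2 + 7 = 9, so a second inverts to a seventh.
The quality also flips — augmented becomes diminished — giving a diminished seventh.

d7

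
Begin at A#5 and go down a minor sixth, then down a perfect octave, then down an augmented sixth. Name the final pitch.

E3

Down a minor sixth from A#5: C##5 (8 semitones down).
C##5 down a perfect octave → C##4 (12 semitones).
Down an augmented sixth from C##4: E3 (10 semitones down).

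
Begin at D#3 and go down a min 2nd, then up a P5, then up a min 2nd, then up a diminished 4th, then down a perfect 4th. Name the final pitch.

Down a minor second from D#3: C##3 (1 semitone down).
A perfect fifth up from C##3 is G##3.
Up a minor second from G##3: A#3 (1 semitone up).
A#3 up a diminished fourth → D4 (4 semitones).
Down a perfect fourth from D4: A3 (5 semitones down).

A3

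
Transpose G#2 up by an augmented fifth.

Counting five letter names up from G lands on D.
An augmented fifth spans 8 semitones, so from G#2 the target pitch is D##3.

D##3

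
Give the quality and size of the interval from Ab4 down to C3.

Descending from Ab4 to C3 is the same interval as ascending C3 to Ab4.
C to A spans six letter names (C-D-E-F-G-A), plus an octave — that makes it a thirteenth of some quality.
C3 to Ab4 is 20 semitones, a half step short of the major thirteenth (21), so this is minor.
(Equivalently, a compound minor sixth: a minor sixth plus an octave.)

minor thirteenth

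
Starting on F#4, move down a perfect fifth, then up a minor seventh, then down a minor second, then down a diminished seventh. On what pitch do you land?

A perfect fifth down from F#4 is B3.
A minor seventh up from B3 is A4.
Down a minor second from A4: G#4 (1 semitone down).
Down a diminished seventh from G#4: A##3 (9 semitones down).

A##3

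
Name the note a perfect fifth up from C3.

Counting five letter names up from C lands on G.
Moving 7 semitones up from C3 (the size of a perfect fifth) reaches G3.

G3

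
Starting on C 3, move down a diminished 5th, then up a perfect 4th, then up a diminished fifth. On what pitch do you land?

Down a diminished fifth from C3: F#2 (6 semitones down).
F#2 up a perfect fourth → B2 (5 semitones).
Up a diminished fifth from B2: F3 (6 semitones up).

F 3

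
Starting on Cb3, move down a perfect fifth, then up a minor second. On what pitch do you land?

Cb3 down a perfect fifth → Fb2 (7 semitones).
A minor second up from Fb2 is Gbb2.

Gbb2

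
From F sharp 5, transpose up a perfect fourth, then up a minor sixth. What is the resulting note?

G 6

A perfect fourth up from F#5 is B5.
A minor sixth up from B5 is G6.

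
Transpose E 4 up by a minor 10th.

G 5

The tenth's letter: E up three letter names plus an octave → G.
Moving 15 semitones up from E4 (the size of a minor tenth) reaches G5.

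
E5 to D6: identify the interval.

E to D spans seven letter names (E-F-G-A-B-C-D): a seventh.
A major seventh would be 11 semitones, but E5 to D6 is 10 — one semitone narrower, making it a minor seventh.

minor seventh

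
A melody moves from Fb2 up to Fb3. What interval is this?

F to F is the same letter name, plus an octave: an octave.
Fb2 to Fb3 is 12 semitones, matching the perfect octave exactly, so the quality is perfect.

perfect 8th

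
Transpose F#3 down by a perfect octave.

An octave keeps the letter name F, an octave down from F.
A perfect octave spans 12 semitones, so from F#3 the target pitch is F#2.

F#2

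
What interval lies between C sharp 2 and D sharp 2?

major second

C to D spans two letter names (C-D), so the interval is some kind of second.
C#2 to D#2 is 2 semitones, matching the major second exactly, so the quality is major.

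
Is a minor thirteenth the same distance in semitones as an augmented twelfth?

Yes

A minor thirteenth = 20 semitones = an augmented twelfth; enharmonically equal.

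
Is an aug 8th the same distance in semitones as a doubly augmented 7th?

An augmented octave spans 13 semitones, and a doubly augmented seventh also spans 13 semitones — they're enharmonic.

Yes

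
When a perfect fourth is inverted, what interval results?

perfect 5th

Interval numbers invert to sum to nine: 4 + 5 = 9, so a fourth inverts to a fifth.
Quality inverts too: perfect stays perfect. That makes the inversion a perfect fifth.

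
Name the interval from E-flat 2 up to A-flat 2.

E to A spans four letter names (E-F-G-A), so the interval is some kind of fourth.
Eb2 to Ab2 is 5 semitones, matching the perfect fourth exactly, so the quality is perfect.

perfect 4th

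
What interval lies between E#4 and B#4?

E to B spans five letter names (E-F-G-A-B), so the interval is some kind of fifth.
E#4 to B#4 is 7 semitones, matching the perfect fifth exactly, so the quality is perfect.

perfect fifth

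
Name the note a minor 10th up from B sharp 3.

D sharp 5

Three letters up from B (plus an octave) reaches D.
A minor tenth spans 15 semitones, so from B#3 the target pitch is D#5.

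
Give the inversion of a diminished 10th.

A6

First reduce the compound diminished tenth to its simple form, a diminished third.
The rule of nine gives the new number: 9 − 3 = 6, so a third becomes a sixth.
The quality also flips — diminished becomes augmented — giving an augmented sixth.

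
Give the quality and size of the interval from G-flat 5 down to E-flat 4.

minor tenth

Descending from Gb5 to Eb4 is the same interval as ascending Eb4 to Gb5.
E to G spans three letter names (E-F-G), plus an octave — that makes it a tenth of some quality.
At 15 semitones, Eb4→Gb5 falls one short of a major tenth: minor.
(Equivalently, a compound minor third: a minor third plus an octave.)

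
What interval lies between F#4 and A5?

m10

F to A spans three letter names (F-G-A), plus an octave — that makes it a tenth of some quality.
F#4 to A5 is 15 semitones, a half step short of the major tenth (16), so this is minor.
(Equivalently, a compound minor third: a minor third plus an octave.)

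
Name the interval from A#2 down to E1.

Descending from A#2 to E1 is the same interval as ascending E1 to A#2.
E to A spans four letter names (E-F-G-A), plus an octave, so the interval is some kind of eleventh.
A perfect eleventh would be 17 semitones; E1 to A#2 is 18, one semitone wider, so the interval is augmented.
(Equivalently, a compound augmented fourth: an augmented fourth plus an octave.)

augmented eleventh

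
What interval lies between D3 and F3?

minor 3rd

D to F spans three letter names (D-E-F) — that makes it a third of some quality.
At 3 semitones, D3→F3 falls one short of a major third: minor.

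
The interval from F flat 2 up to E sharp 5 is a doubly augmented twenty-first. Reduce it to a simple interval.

AA7

Take out 2 octaves (14 from the number): 21 − 14 = 7.
That makes a doubly augmented twenty-first a compound doubly augmented seventh — 2 octaves plus a doubly augmented seventh.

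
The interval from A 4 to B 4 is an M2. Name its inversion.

m7

Interval numbers invert to sum to nine: 2 + 7 = 9, so a second inverts to a seventh.
And major becomes minor under inversion, so we get a minor seventh.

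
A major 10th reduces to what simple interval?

major third

Take out an octave (7 from the number): 10 − 7 = 3.
Quality carries through unchanged, so the simple form is a major third.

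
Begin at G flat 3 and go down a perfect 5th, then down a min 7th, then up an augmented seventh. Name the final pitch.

C sharp 3

Down a perfect fifth from Gb3: Cb3 (7 semitones down).
Cb3 down a minor seventh → Db2 (10 semitones).
Db2 up an augmented seventh → C#3 (12 semitones).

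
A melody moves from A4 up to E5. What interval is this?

perfect 5th

A to E spans five letter names (A-B-C-D-E), so the interval is some kind of fifth.
Counting semitones, A4→E5 is 7, which is the perfect fifth.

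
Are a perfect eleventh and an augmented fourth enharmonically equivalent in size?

No

A perfect eleventh spans 17 semitones; an augmented fourth spans 6 semitones. They differ by 11.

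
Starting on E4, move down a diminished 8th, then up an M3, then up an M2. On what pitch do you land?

E4 down a diminished octave → E#3 (11 semitones).
Up a major third from E#3: G##3 (4 semitones up).
G##3 up a major second → A##3 (2 semitones).

A##3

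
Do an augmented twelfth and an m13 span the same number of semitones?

An augmented twelfth spans 20 semitones, and a minor thirteenth also spans 20 semitones — they're enharmonic.

Yes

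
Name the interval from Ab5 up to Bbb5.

minor 2nd

A to B spans two letter names (A-B) — that makes it a second of some quality.
At 1 semitone, Ab5→Bbb5 falls one short of a major second: minor.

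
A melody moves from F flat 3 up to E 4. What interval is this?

augmented seventh

F to E spans seven letter names (F-G-A-B-C-D-E), so the interval is some kind of seventh.
A major seventh would be 11 semitones; Fb3 to E4 is 12, one semitone wider, so the interval is augmented.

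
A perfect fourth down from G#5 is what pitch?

D#5

The fourth takes the letter from G down to D.
Moving 5 semitones down from G#5 (the size of a perfect fourth) reaches D#5.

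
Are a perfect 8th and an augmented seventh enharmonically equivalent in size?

Yes

A perfect octave = 12 semitones = an augmented seventh; enharmonically equal.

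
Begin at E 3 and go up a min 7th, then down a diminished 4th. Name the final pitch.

E3 up a minor seventh → D4 (10 semitones).
D4 down a diminished fourth → A#3 (4 semitones).

A sharp 3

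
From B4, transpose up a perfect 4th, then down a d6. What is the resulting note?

A perfect fourth up from B4 is E5.
A diminished sixth down from E5 is G##4.

G##4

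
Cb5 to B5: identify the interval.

C to B spans seven letter names (C-D-E-F-G-A-B): a seventh.
The major seventh is 11 semitones; here we have 12, one semitone wider: augmented.

augmented seventh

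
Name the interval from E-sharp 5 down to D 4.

augmented ninth

Descending from E#5 to D4 is the same interval as ascending D4 to E#5.
D to E spans two letter names (D-E), plus an octave, so the interval is some kind of ninth.
The major ninth is 14 semitones; here we have 15, one semitone wider: augmented.
(Equivalently, a compound augmented second: an augmented second plus an octave.)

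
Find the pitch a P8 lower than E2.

E1

The letter stays E (same as the start), shifted an octave down.
Moving 12 semitones down from E2 (the size of a perfect octave) reaches E1.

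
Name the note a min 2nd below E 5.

D sharp 5

Counting two letter names down from E lands on D.
A minor second spans 1 semitone, so from E5 the target pitch is D#5.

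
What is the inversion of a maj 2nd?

m7

The rule of nine gives the new number: 9 − 2 = 7, so a second becomes a seventh.
Quality inverts too: major becomes minor. That makes the inversion a minor seventh.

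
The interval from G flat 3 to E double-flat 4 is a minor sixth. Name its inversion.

Inverted interval numbers add to nine, so a sixth pairs with a third (6 + 3 = 9).
And minor becomes major under inversion, so we get a major third.

major 3rd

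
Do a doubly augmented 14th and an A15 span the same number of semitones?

Both span 25 semitones: a doubly augmented fourteenth and an augmented fifteenth are the same chromatic distance.

Yes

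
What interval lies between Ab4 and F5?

A to F spans six letter names (A-B-C-D-E-F) — that makes it a sixth of some quality.
The major sixth spans 9 semitones, and Ab4 to F5 is exactly 9 semitones — so this is a major sixth.

major sixth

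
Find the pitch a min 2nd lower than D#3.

Two letter names down from D: C.
A minor second is 1 semitone; 1 semitone down from D#3 gives C##3.

C##3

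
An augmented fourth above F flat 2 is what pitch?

B flat 2

Four letter names up from F: B.
Moving 6 semitones up from Fb2 (the size of an augmented fourth) reaches Bb2.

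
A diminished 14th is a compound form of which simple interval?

d7

Each octave removed subtracts seven from the number: 14 − 7 = 7.
Quality carries through unchanged, so the simple form is a diminished seventh.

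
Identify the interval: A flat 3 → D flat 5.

perfect eleventh

A to D spans four letter names (A-B-C-D), plus an octave: an eleventh.
The perfect eleventh spans 17 semitones, and Ab3 to Db5 is exactly 17 semitones — so this is a perfect eleventh.
(Equivalently, a compound perfect fourth: a perfect fourth plus an octave.)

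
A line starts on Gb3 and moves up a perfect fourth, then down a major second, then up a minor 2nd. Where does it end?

A perfect fourth up from Gb3 is Cb4.
A major second down from Cb4 is Bbb3.
Bbb3 up a minor second → Cbb4 (1 semitone).

Cbb4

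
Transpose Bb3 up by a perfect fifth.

The fifth takes the letter from B up to F.
A perfect fifth is 7 semitones; 7 semitones up from Bb3 gives F4.

F4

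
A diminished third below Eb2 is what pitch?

C#2

Three letter names down from E: C.
Moving 2 semitones down from Eb2 (the size of a diminished third) reaches C#2.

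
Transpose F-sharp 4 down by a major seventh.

G 3

Counting seven letter names down from F lands on G.
A major seventh is 11 semitones; 11 semitones down from F#4 gives G3.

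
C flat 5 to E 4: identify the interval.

d6

Descending from Cb5 to E4 is the same interval as ascending E4 to Cb5.
E to C spans six letter names (E-F-G-A-B-C): a sixth.
A major sixth would be 9 semitones; E4 to Cb5 is 7, two semitones narrower, so the interval is diminished.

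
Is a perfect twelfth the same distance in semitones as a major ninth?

No

A perfect twelfth is 19 semitones but a major ninth is 14 semitones — different sizes.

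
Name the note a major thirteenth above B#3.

G##5

Six letters up from B (plus an octave) reaches G.
Moving 21 semitones up from B#3 (the size of a major thirteenth) reaches G##5.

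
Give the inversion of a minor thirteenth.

First reduce the compound minor thirteenth to its simple form, a minor sixth.
The rule of nine gives the new number: 9 − 6 = 3, so a sixth becomes a third.
The quality also flips — minor becomes major — giving a major third.

major third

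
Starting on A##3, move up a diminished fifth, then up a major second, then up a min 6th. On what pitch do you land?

D#5

A##3 up a diminished fifth → E#4 (6 semitones).
A major second up from E#4 is F##4.
F##4 up a minor sixth → D#5 (8 semitones).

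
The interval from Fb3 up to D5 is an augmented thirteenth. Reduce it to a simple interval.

Each octave removed subtracts seven from the number: 13 − 7 = 6.
Quality carries through unchanged, so the simple form is an augmented sixth.

augmented 6th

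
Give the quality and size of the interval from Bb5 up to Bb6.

perfect octave

B to B is the same letter name, plus an octave: an octave.
Bb5 to Bb6 is 12 semitones, matching the perfect octave exactly, so the quality is perfect.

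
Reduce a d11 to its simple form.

Subtracting seven from the interval number removes an octave: 11 − 7 = 4.
That makes a diminished eleventh a compound diminished fourth — an octave plus a diminished fourth.

d4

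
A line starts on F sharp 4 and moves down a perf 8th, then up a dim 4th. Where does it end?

Down a perfect octave from F#4: F#3 (12 semitones down).
Up a diminished fourth from F#3: Bb3 (4 semitones up).

B flat 3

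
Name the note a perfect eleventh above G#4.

The eleventh's letter: G up four letter names plus an octave → C.
Moving 17 semitones up from G#4 (the size of a perfect eleventh) reaches C#6.

C#6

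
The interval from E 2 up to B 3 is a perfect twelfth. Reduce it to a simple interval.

Take out an octave (7 from the number): 12 − 7 = 5.
That makes a perfect twelfth a compound perfect fifth — an octave plus a perfect fifth.

P5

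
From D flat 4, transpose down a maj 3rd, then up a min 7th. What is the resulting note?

A double-flat 4

Db4 down a major third → Bbb3 (4 semitones).
Up a minor seventh from Bbb3: Abb4 (10 semitones up).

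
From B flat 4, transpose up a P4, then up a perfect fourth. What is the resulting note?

A flat 5

Up a perfect fourth from Bb4: Eb5 (5 semitones up).
Up a perfect fourth from Eb5: Ab5 (5 semitones up).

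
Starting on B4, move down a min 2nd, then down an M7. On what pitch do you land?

B3

B4 down a minor second → A#4 (1 semitone).
A#4 down a major seventh → B3 (11 semitones).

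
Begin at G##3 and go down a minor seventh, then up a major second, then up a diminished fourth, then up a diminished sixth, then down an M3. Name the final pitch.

Ab3

Down a minor seventh from G##3: A##2 (10 semitones down).
A##2 up a major second → B##2 (2 semitones).
A diminished fourth up from B##2 is E#3.
E#3 up a diminished sixth → C4 (7 semitones).
C4 down a major third → Ab3 (4 semitones).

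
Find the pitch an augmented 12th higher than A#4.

E##6

The twelfth's letter: A up five letter names plus an octave → E.
An augmented twelfth is 20 semitones; 20 semitones up from A#4 gives E##6.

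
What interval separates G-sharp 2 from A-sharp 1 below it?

minor seventh

Descending from G#2 to A#1 is the same interval as ascending A#1 to G#2.
A to G spans seven letter names (A-B-C-D-E-F-G) — that makes it a seventh of some quality.
A major seventh would be 11 semitones, but A#1 to G#2 is 10 — one semitone narrower, making it a minor seventh.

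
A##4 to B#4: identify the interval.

A to B spans two letter names (A-B): a second.
At 1 semitone, A##4→B#4 falls one short of a major second: minor.

minor second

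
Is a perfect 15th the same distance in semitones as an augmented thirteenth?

A perfect fifteenth is 24 semitones but an augmented thirteenth is 22 semitones — different sizes.

No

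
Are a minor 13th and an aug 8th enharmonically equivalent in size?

No

A minor thirteenth is 20 semitones but an augmented octave is 13 semitones — different sizes.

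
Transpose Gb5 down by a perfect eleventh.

Db4

Four letters down from G (plus an octave) reaches D.
Moving 17 semitones down from Gb5 (the size of a perfect eleventh) reaches Db4.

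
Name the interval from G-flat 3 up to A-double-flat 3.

G to A spans two letter names (G-A), so the interval is some kind of second.
Gb3 to Abb3 is 1 semitone, a half step short of the major second (2), so this is minor.

minor second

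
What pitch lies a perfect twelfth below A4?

D3

Five letters down from A (plus an octave) reaches D.
A perfect twelfth is 19 semitones; 19 semitones down from A4 gives D3.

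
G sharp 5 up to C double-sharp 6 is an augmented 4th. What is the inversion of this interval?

Interval numbers invert to sum to nine: 4 + 5 = 9, so a fourth inverts to a fifth.
The quality also flips — augmented becomes diminished — giving a diminished fifth.

diminished fifth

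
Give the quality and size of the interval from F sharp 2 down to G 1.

Descending from F#2 to G1 is the same interval as ascending G1 to F#2.
G to F spans seven letter names (G-A-B-C-D-E-F): a seventh.
G1 to F#2 is 11 semitones, matching the major seventh exactly, so the quality is major.

M7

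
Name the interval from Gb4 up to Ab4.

major second

G to A spans two letter names (G-A) — that makes it a second of some quality.
The major second spans 2 semitones, and Gb4 to Ab4 is exactly 2 semitones — so this is a major second.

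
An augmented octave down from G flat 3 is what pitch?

The letter stays G (same as the start), shifted an octave down.
An augmented octave spans 13 semitones, so from Gb3 the target pitch is Gbb2.

G double-flat 2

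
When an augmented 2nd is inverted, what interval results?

diminished 7th

Interval numbers invert to sum to nine: 2 + 7 = 9, so a second inverts to a seventh.
Quality inverts too: augmented becomes diminished. That makes the inversion a diminished seventh.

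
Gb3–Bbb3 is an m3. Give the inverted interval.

The rule of nine gives the new number: 9 − 3 = 6, so a third becomes a sixth.
Quality inverts too: minor becomes major. That makes the inversion a major sixth.

major sixth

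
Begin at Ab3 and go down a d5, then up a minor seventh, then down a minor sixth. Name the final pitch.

E3

Ab3 down a diminished fifth → D3 (6 semitones).
A minor seventh up from D3 is C4.
A minor sixth down from C4 is E3.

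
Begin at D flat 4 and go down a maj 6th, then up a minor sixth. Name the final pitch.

Db4 down a major sixth → Fb3 (9 semitones).
Fb3 up a minor sixth → Dbb4 (8 semitones).

D double-flat 4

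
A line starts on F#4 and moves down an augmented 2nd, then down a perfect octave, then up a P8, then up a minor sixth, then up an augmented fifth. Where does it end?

G5

F#4 down an augmented second → Eb4 (3 semitones).
Down a perfect octave from Eb4: Eb3 (12 semitones down).
A perfect octave up from Eb3 is Eb4.
Eb4 up a minor sixth → Cb5 (8 semitones).
Cb5 up an augmented fifth → G5 (8 semitones).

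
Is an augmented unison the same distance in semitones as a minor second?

An augmented unison spans 1 semitone, and a minor second also spans 1 semitone — they're enharmonic.

Yes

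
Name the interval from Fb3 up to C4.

F to C spans five letter names (F-G-A-B-C) — that makes it a fifth of some quality.
Fb3 to C4 spans 8 semitones — one semitone wider than the perfect fifth (7) — giving an augmented fifth.

augmented fifth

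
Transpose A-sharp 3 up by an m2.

Counting two letter names up from A lands on B.
A minor second is 1 semitone; 1 semitone up from A#3 gives B3.

B 3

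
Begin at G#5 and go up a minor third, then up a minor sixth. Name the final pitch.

A minor third up from G#5 is B5.
A minor sixth up from B5 is G6.

G6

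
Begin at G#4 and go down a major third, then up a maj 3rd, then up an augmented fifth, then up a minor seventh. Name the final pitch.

C##6

A major third down from G#4 is E4.
Up a major third from E4: G#4 (4 semitones up).
Up an augmented fifth from G#4: D##5 (8 semitones up).
Up a minor seventh from D##5: C##6 (10 semitones up).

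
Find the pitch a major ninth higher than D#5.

E#6

Two letters up from D (plus an octave) reaches E.
A major ninth spans 14 semitones, so from D#5 the target pitch is E#6.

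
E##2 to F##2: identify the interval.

E to F spans two letter names (E-F), so the interval is some kind of second.
A major second would be 2 semitones, but E##2 to F##2 is 1 — one semitone narrower, making it a minor second.

m2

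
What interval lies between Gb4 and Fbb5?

G to F spans seven letter names (G-A-B-C-D-E-F) — that makes it a seventh of some quality.
Gb4 to Fbb5 spans 9 semitones — two semitones narrower than the major seventh (11) — giving a diminished seventh.

d7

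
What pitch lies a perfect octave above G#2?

An octave keeps the letter name G, an octave up from G.
A perfect octave is 12 semitones; 12 semitones up from G#2 gives G#3.

G#3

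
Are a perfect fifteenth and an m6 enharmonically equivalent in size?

No

A perfect fifteenth spans 24 semitones; a minor sixth spans 8 semitones. They differ by 16.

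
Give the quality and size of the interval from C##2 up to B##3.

C to B spans seven letter names (C-D-E-F-G-A-B), plus an octave — that makes it a fourteenth of some quality.
Counting semitones, C##2→B##3 is 23, which is the major fourteenth.
(Equivalently, a compound major seventh: a major seventh plus an octave.)

major fourteenth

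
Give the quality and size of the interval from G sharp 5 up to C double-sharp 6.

augmented fourth

G to C spans four letter names (G-A-B-C) — that makes it a fourth of some quality.
A perfect fourth would be 5 semitones; G#5 to C##6 is 6, one semitone wider, so the interval is augmented.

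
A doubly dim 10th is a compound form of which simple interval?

doubly diminished 3rd

Each octave removed subtracts seven from the number: 10 − 7 = 3.
So a doubly diminished tenth is an octave plus a doubly diminished third. The quality is unchanged.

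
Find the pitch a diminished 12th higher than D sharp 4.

A 5

The twelfth's letter: D up five letter names plus an octave → A.
A diminished twelfth is 18 semitones; 18 semitones up from D#4 gives A5.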